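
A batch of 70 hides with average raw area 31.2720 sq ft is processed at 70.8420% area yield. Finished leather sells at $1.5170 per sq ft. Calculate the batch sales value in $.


Raw_total = N * avg_area = 70 * 31.2720 = 2189.0400 sq ft
Finished = Raw_total * yield / 100 = 2189.0400 * 70.8420 / 100 = 1550.7597 sq ft
Value = Finished * price = 1550.7597 * 1.5170 = 2352.5025 $


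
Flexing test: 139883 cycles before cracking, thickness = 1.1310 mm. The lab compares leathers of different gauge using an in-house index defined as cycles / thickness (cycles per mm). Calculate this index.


Formula: Index = cycles / thickness
Substituting: Index = 139883 / 1.1310
Result: 123680.8134 cycles/mm


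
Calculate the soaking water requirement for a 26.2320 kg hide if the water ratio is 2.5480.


Formula: Water = hide_weight * ratio
Substituting: Water = 26.2320 * 2.5480
Result: 66.8391 kg


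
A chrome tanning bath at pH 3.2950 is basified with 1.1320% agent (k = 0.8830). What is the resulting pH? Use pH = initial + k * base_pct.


Formula: pH_final = pH_initial + k * base_pct
Substituting: pH_final = 3.2950 + 0.8830 * 1.1320
Result: 4.2946


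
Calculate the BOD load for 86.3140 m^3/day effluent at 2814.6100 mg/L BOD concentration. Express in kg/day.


Formula: BOD_load = volume * conc / 1000
Substituting: BOD_load = 86.3140 * 2814.6100 / 1000
Result: 242.9402 kg/day


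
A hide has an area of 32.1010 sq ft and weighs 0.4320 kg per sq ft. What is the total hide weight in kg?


Formula: Weight = area * weight_per_sqft
Substituting: Weight = 32.1010 * 0.4320
Result: 13.8676 kg


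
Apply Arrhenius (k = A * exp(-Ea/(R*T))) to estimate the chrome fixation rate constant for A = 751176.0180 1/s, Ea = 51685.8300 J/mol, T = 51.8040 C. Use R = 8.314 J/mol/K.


T_K = T_C + 273.15 = 51.8040 + 273.15 = 324.9540 K
exponent = -Ea / (R * T_K) = -51685.8300 / (8.314 * 324.9540) = -19.1311
k = A * exp(exponent) = 751176.0180 * exp(-19.1311) = 0.00369162 1/s


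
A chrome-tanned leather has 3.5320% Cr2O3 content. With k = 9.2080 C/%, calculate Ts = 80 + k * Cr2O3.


Formula: Ts = 80 + k * Cr2O3
Substituting: Ts = 80 + 9.2080 * 3.5320
Result: 112.5227 C


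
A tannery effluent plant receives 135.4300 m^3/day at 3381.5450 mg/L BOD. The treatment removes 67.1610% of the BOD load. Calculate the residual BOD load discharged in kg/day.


Load_in = volume * conc / 1000 = 135.4300 * 3381.5450 / 1000 = 457.9626 kg/day
Removed = Load_in * eff / 100 = 457.9626 * 67.1610 / 100 = 307.5723 kg/day
Load_out = Load_in - Removed = 457.9626 - 307.5723 = 150.3904 kg/day


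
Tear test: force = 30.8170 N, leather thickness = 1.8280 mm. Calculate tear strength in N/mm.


Formula: Tear strength = force / thickness
Substituting: Tear strength = 30.8170 / 1.8280
Result: 16.8583 N/mm


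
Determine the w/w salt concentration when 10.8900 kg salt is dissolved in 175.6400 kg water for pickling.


Formula: Conc = salt / (water + salt) * 100
Substituting: Conc = 10.8900 / (175.6400 + 10.8900) * 100
Result: 5.8382 %


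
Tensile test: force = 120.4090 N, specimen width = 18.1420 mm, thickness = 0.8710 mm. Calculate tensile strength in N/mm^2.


Formula: TS = force / (width * thickness)
Substituting: TS = 120.4090 / (18.1420 * 0.8710)
Result: 7.6200 N/mm^2


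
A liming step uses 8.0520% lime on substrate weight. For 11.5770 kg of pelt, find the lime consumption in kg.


Formula: Lime = substrate * pct / 100
Substituting: Lime = 11.5770 * 8.0520 / 100
Result: 0.9322 kg


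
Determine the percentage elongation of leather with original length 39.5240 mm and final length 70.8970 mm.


Formula: Elongation = (Lf - L0) / L0 * 100
Substituting: Elongation = (70.8970 - 39.5240) / 39.5240 * 100
Result: 79.3771 %


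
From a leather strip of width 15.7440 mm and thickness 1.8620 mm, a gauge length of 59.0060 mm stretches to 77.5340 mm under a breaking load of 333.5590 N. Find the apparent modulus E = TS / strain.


TS = F / (w * t) = 333.5590 / (15.7440 * 1.8620) = 11.3783 N/mm^2
strain = (Lf - L0) / L0 = (77.5340 - 59.0060) / 59.0060 = 0.3140
E = TS / strain = 11.3783 / 0.3140 = 36.2364 N/mm^2


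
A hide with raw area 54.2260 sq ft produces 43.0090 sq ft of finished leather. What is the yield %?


Formula: Yield = finished / raw * 100
Substituting: Yield = 43.0090 / 54.2260 * 100
Result: 79.3144 %


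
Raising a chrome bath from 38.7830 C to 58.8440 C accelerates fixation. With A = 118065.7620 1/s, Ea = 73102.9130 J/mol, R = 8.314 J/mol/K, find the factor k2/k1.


T1 = 38.7830 + 273.15 = 311.9330 K; T2 = 58.8440 + 273.15 = 331.9940 K
k1 = A * exp(-Ea/(R*T1)) = 118065.7620 * exp(-73102.9130/(8.314*311.9330)) = 6.7648e-08 1/s
k2 = A * exp(-Ea/(R*T2)) = 118065.7620 * exp(-73102.9130/(8.314*331.9940)) = 3.7152e-07 1/s
k2/k1 = 3.7152e-07 / 6.7648e-08 = 5.4919


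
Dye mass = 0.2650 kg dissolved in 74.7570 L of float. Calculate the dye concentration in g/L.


Formula: Conc = dye_mass(kg) / volume(L) * 1000
Substituting: Conc = 0.2650 / 74.7570 * 1000
Result: 3.5448 g/L


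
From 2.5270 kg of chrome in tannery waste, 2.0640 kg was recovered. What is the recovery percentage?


Formula: Recovery = recovered / input * 100
Substituting: Recovery = 2.0640 / 2.5270 * 100
Result: 81.6779 %


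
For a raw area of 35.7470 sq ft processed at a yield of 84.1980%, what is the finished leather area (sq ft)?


Formula: finished = raw * yield / 100
Substituting: finished = 35.7470 * 84.1980 / 100
Result: 30.0983 sq ft


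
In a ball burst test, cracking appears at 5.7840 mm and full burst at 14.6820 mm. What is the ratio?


Formula: Ratio = crack / burst
Substituting: Ratio = 5.7840 / 14.6820
Result: 0.3940


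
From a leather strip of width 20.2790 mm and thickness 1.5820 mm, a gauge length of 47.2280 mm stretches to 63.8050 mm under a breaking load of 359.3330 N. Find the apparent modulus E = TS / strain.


TS = F / (w * t) = 359.3330 / (20.2790 * 1.5820) = 11.2007 N/mm^2
strain = (Lf - L0) / L0 = (63.8050 - 47.2280) / 47.2280 = 0.3510
E = TS / strain = 11.2007 / 0.3510 = 31.9108 N/mm^2


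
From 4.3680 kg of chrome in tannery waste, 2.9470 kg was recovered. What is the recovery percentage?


Formula: Recovery = recovered / input * 100
Substituting: Recovery = 2.9470 / 4.3680 * 100
Result: 67.4679 %


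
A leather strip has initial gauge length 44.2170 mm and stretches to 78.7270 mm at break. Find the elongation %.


Formula: Elongation = (Lf - L0) / L0 * 100
Substituting: Elongation = (78.7270 - 44.2170) / 44.2170 * 100
Result: 78.0469 %


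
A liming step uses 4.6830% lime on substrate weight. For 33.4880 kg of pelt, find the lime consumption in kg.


Formula: Lime = substrate * pct / 100
Substituting: Lime = 33.4880 * 4.6830 / 100
Result: 1.5682 kg


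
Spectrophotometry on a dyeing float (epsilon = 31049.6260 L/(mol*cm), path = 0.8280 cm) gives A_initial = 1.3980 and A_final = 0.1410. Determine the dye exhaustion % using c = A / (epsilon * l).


c_initial = A_i / (epsilon * l) = 1.3980 / (31049.6260 * 0.8280) = 5.4378e-05 mol/L
c_final = A_f / (epsilon * l) = 0.1410 / (31049.6260 * 0.8280) = 5.4844e-06 mol/L
Exhaustion = (c_initial - c_final) / c_initial * 100 = (5.4378e-05 - 5.4844e-06) / 5.4378e-05 * 100 = 89.9142 %


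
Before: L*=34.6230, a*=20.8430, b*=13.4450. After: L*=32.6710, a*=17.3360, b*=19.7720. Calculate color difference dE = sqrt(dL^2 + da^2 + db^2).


dL = -1.9520, da = -3.5070, db = 6.3270
dE = sqrt((-1.9520)^2 + (-3.5070)^2 + 6.3270^2) = 7.4927


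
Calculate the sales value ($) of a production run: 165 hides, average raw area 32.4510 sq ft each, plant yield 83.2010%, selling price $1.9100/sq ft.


Raw_total = N * avg_area = 165 * 32.4510 = 5354.4150 sq ft
Finished = Raw_total * yield / 100 = 5354.4150 * 83.2010 / 100 = 4454.9268 sq ft
Value = Finished * price = 4454.9268 * 1.9100 = 8508.9102 $


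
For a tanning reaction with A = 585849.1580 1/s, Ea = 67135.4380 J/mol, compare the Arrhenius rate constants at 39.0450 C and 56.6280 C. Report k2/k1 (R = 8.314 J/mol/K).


T1 = 39.0450 + 273.15 = 312.1950 K; T2 = 56.6280 + 273.15 = 329.7780 K
k1 = A * exp(-Ea/(R*T1)) = 585849.1580 * exp(-67135.4380/(8.314*312.1950)) = 3.4251e-06 1/s
k2 = A * exp(-Ea/(R*T2)) = 585849.1580 * exp(-67135.4380/(8.314*329.7780)) = 1.3602e-05 1/s
k2/k1 = 1.3602e-05 / 3.4251e-06 = 3.9712


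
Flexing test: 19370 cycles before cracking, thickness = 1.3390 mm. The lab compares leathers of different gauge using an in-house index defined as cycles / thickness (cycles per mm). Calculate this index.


Formula: Index = cycles / thickness
Substituting: Index = 19370 / 1.3390
Result: 14466.0194 cycles/mm


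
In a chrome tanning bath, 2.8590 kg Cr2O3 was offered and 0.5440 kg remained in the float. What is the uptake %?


Formula: Uptake = (offered - residual) / offered * 100
Substituting: Uptake = (2.8590 - 0.5440) / 2.8590 * 100
Result: 80.9724 %


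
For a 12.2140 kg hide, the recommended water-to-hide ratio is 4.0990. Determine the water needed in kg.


Formula: Water = hide_weight * ratio
Substituting: Water = 12.2140 * 4.0990
Result: 50.0652 kg


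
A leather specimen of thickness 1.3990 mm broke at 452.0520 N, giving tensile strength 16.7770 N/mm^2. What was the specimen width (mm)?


Formula: w = F / (TS * t)
Substituting: w = 452.0520 / (16.7770 * 1.3990)
Result: 19.2600 mm


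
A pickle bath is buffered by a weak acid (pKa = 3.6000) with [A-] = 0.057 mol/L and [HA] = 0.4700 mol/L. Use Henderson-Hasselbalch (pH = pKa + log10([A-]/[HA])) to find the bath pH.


ratio = [A-] / [HA] = 0.057 / 0.4700 = 0.1213
log10(ratio) = -0.9162
pH = pKa + log10(ratio) = 3.6000 - 0.9162 = 2.6838


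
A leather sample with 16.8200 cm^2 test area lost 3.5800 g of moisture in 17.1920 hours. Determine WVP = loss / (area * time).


Formula: WVP = loss / (area * time)
Substituting: WVP = 3.5800 / (16.8200 * 17.1920)
Result: 0.0123803 g/(cm^2*hr)


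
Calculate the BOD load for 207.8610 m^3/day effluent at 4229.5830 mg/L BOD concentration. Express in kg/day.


Formula: BOD_load = volume * conc / 1000
Substituting: BOD_load = 207.8610 * 4229.5830 / 1000
Result: 879.1654 kg/day


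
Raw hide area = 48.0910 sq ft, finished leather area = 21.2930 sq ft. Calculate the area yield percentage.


Formula: Yield = finished / raw * 100
Substituting: Yield = 21.2930 / 48.0910 * 100
Result: 44.2765 %


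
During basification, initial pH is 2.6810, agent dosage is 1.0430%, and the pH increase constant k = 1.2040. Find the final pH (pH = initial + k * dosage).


Formula: pH_final = pH_initial + k * base_pct
Substituting: pH_final = 2.6810 + 1.2040 * 1.0430
Result: 3.9368


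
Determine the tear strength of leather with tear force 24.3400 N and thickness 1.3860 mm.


Formula: Tear strength = force / thickness
Substituting: Tear strength = 24.3400 / 1.3860
Result: 17.5613 N/mm


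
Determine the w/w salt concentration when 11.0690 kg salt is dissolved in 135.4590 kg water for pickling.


Formula: Conc = salt / (water + salt) * 100
Substituting: Conc = 11.0690 / (135.4590 + 11.0690) * 100
Result: 7.5542 %


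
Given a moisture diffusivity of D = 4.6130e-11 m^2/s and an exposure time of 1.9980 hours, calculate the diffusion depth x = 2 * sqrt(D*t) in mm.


t = 1.9980 hr * 3600 = 7192.8000 s
D * t = 4.6130e-11 * 7192.8000 = 3.3180e-07
x = 2 * sqrt(D*t) = 2 * sqrt(3.3180e-07) = 0.00115205 m = 1.1520 mm


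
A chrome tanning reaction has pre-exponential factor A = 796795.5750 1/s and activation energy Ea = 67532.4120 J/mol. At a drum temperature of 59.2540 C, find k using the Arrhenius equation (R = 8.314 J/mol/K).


T_K = T_C + 273.15 = 59.2540 + 273.15 = 332.4040 K
exponent = -Ea / (R * T_K) = -67532.4120 / (8.314 * 332.4040) = -24.4363
k = A * exp(exponent) = 796795.5750 * exp(-24.4363) = 1.9444e-05 1/s


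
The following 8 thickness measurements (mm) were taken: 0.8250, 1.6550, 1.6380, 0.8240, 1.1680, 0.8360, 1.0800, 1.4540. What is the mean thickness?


Formula: Average = sum / n
Substituting: Average = 9.4800 / 8
Result: 1.1850 mm


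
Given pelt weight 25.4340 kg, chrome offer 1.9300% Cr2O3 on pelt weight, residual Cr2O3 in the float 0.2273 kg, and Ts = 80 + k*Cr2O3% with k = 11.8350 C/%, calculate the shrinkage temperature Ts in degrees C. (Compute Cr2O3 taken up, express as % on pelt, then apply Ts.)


Offered = pelt * offer_pct / 100 = 25.4340 * 1.9300 / 100 = 0.4909 kg
Uptake = offered - residual = 0.4909 - 0.2273 = 0.2636 kg
Cr2O3% on pelt = uptake / pelt * 100 = 0.2636 / 25.4340 * 100 = 1.0363 %
Ts = 80 + k * Cr2O3% = 80 + 11.8350 * 1.0363 = 92.2648 C


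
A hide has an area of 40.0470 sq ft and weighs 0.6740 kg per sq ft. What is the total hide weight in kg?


Formula: Weight = area * weight_per_sqft
Substituting: Weight = 40.0470 * 0.6740
Result: 26.9917 kg


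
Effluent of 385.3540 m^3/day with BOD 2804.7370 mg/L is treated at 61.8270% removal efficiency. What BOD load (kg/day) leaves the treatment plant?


Load_in = volume * conc / 1000 = 385.3540 * 2804.7370 / 1000 = 1080.8166 kg/day
Removed = Load_in * eff / 100 = 1080.8166 * 61.8270 / 100 = 668.2365 kg/day
Load_out = Load_in - Removed = 1080.8166 - 668.2365 = 412.5801 kg/day


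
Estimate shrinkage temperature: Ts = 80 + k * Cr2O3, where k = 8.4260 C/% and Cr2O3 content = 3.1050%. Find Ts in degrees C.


Formula: Ts = 80 + k * Cr2O3
Substituting: Ts = 80 + 8.4260 * 3.1050
Result: 106.1627 C


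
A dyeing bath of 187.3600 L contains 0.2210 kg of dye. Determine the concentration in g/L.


Formula: Conc = dye_mass(kg) / volume(L) * 1000
Substituting: Conc = 0.2210 / 187.3600 * 1000
Result: 1.1795 g/L


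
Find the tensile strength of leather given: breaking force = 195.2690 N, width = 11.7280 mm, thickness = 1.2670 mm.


Formula: TS = force / (width * thickness)
Substituting: TS = 195.2690 / (11.7280 * 1.2670)
Result: 13.1411 N/mm^2


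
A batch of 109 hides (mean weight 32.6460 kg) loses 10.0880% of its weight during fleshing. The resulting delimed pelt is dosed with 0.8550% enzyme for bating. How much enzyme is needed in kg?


Total_raw = N * avg_wt = 109 * 32.6460 = 3558.4140 kg
Substrate = Total_raw * (1 - loss/100) = 3558.4140 * (1 - 10.0880/100) = 3199.4412 kg
Enzyme = Substrate * pct / 100 = 3199.4412 * 0.8550 / 100 = 27.3552 kg


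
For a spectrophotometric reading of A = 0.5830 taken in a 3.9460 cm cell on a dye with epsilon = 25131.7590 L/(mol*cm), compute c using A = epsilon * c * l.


Formula: c = A / (epsilon * l)
Substituting: c = 0.5830 / (25131.7590 * 3.9460)
Result: 5.8788e-06 mol/L


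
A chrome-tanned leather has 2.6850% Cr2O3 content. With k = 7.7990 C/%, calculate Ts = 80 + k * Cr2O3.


Formula: Ts = 80 + k * Cr2O3
Substituting: Ts = 80 + 7.7990 * 2.6850
Result: 100.9403 C


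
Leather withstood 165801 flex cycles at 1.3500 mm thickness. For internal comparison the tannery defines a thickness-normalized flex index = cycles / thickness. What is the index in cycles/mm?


Formula: Index = cycles / thickness
Substituting: Index = 165801 / 1.3500
Result: 122815.5556 cycles/mm


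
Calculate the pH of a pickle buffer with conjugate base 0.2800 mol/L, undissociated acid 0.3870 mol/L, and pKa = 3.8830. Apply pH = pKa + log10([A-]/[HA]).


ratio = [A-] / [HA] = 0.2800 / 0.3870 = 0.7235
log10(ratio) = -0.1406
pH = pKa + log10(ratio) = 3.8830 - 0.1406 = 3.7424


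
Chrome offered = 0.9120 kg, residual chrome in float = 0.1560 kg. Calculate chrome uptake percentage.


Formula: Uptake = (offered - residual) / offered * 100
Substituting: Uptake = (0.9120 - 0.1560) / 0.9120 * 100
Result: 82.8947 %


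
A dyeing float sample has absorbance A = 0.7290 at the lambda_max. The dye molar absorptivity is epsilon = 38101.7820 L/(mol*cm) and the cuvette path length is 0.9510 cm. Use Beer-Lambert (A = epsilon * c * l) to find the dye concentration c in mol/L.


Formula: c = A / (epsilon * l)
Substituting: c = 0.7290 / (38101.7820 * 0.9510)
Result: 2.0119e-05 mol/L


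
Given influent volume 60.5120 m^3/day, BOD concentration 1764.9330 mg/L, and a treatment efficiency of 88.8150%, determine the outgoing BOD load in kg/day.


Load_in = volume * conc / 1000 = 60.5120 * 1764.9330 / 1000 = 106.7996 kg/day
Removed = Load_in * eff / 100 = 106.7996 * 88.8150 / 100 = 94.8541 kg/day
Load_out = Load_in - Removed = 106.7996 - 94.8541 = 11.9455 kg/day


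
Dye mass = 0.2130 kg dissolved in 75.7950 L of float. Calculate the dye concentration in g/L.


Formula: Conc = dye_mass(kg) / volume(L) * 1000
Substituting: Conc = 0.2130 / 75.7950 * 1000
Result: 2.8102 g/L


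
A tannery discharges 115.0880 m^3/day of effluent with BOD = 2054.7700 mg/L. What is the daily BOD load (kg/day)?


Formula: BOD_load = volume * conc / 1000
Substituting: BOD_load = 115.0880 * 2054.7700 / 1000
Result: 236.4794 kg/day


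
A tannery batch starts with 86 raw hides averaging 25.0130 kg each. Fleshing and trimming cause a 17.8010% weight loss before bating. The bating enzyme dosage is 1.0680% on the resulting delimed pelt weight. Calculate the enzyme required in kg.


Total_raw = N * avg_wt = 86 * 25.0130 = 2151.1180 kg
Substrate = Total_raw * (1 - loss/100) = 2151.1180 * (1 - 17.8010/100) = 1768.1975 kg
Enzyme = Substrate * pct / 100 = 1768.1975 * 1.0680 / 100 = 18.8843 kg


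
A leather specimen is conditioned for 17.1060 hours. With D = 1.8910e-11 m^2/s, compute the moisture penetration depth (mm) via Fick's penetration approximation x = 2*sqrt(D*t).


t = 17.1060 hr * 3600 = 61581.6000 s
D * t = 1.8910e-11 * 61581.6000 = 1.1645e-06
x = 2 * sqrt(D*t) = 2 * sqrt(1.1645e-06) = 0.00215825 m = 2.1582 mm


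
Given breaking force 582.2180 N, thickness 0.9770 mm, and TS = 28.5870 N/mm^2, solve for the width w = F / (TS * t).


Formula: w = F / (TS * t)
Substituting: w = 582.2180 / (28.5870 * 0.9770)
Result: 20.8460 mm


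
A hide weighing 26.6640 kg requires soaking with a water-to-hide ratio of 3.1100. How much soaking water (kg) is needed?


Formula: Water = hide_weight * ratio
Substituting: Water = 26.6640 * 3.1100
Result: 82.9250 kg


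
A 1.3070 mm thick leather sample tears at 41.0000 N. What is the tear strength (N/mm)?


Formula: Tear strength = force / thickness
Substituting: Tear strength = 41.0000 / 1.3070
Result: 31.3695 N/mm


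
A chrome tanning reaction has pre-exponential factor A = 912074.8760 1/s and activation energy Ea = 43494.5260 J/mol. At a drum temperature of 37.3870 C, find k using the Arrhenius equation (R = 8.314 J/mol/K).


T_K = T_C + 273.15 = 37.3870 + 273.15 = 310.5370 K
exponent = -Ea / (R * T_K) = -43494.5260 / (8.314 * 310.5370) = -16.8466
k = A * exp(exponent) = 912074.8760 * exp(-16.8466) = 0.0440213 1/s


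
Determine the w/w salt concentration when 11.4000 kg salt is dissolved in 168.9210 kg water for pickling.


Formula: Conc = salt / (water + salt) * 100
Substituting: Conc = 11.4000 / (168.9210 + 11.4000) * 100
Result: 6.3221 %


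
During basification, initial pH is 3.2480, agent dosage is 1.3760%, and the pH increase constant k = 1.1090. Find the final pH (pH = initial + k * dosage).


Formula: pH_final = pH_initial + k * base_pct
Substituting: pH_final = 3.2480 + 1.1090 * 1.3760
Result: 4.7740


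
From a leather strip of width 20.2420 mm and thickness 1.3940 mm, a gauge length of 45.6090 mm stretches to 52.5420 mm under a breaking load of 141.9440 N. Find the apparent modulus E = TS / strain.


TS = F / (w * t) = 141.9440 / (20.2420 * 1.3940) = 5.0304 N/mm^2
strain = (Lf - L0) / L0 = (52.5420 - 45.6090) / 45.6090 = 0.1520
E = TS / strain = 5.0304 / 0.1520 = 33.0925 N/mm^2


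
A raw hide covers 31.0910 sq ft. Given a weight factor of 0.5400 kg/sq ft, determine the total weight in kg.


Formula: Weight = area * weight_per_sqft
Substituting: Weight = 31.0910 * 0.5400
Result: 16.7891 kg


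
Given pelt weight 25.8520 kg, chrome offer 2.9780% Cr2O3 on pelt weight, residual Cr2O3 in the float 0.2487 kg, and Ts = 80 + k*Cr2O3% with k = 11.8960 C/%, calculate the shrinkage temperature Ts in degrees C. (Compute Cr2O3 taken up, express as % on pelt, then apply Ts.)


Offered = pelt * offer_pct / 100 = 25.8520 * 2.9780 / 100 = 0.7699 kg
Uptake = offered - residual = 0.7699 - 0.2487 = 0.5212 kg
Cr2O3% on pelt = uptake / pelt * 100 = 0.5212 / 25.8520 * 100 = 2.0160 %
Ts = 80 + k * Cr2O3% = 80 + 11.8960 * 2.0160 = 103.9822 C


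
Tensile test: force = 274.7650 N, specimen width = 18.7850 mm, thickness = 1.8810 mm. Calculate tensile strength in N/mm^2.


Formula: TS = force / (width * thickness)
Substituting: TS = 274.7650 / (18.7850 * 1.8810)
Result: 7.7761 N/mm^2


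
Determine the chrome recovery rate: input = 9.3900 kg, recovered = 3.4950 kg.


Formula: Recovery = recovered / input * 100
Substituting: Recovery = 3.4950 / 9.3900 * 100
Result: 37.2204 %


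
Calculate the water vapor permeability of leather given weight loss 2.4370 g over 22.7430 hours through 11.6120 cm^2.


Formula: WVP = loss / (area * time)
Substituting: WVP = 2.4370 / (11.6120 * 22.7430)
Result: 0.00922785 g/(cm^2*hr)


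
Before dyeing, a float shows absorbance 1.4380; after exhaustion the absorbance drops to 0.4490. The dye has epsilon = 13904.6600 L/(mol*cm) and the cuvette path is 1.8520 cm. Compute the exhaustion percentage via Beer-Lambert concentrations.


c_initial = A_i / (epsilon * l) = 1.4380 / (13904.6600 * 1.8520) = 5.5842e-05 mol/L
c_final = A_f / (epsilon * l) = 0.4490 / (13904.6600 * 1.8520) = 1.7436e-05 mol/L
Exhaustion = (c_initial - c_final) / c_initial * 100 = (5.5842e-05 - 1.7436e-05) / 5.5842e-05 * 100 = 68.7761 %


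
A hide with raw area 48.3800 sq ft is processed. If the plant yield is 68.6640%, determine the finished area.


Formula: finished = raw * yield / 100
Substituting: finished = 48.3800 * 68.6640 / 100
Result: 33.2196 sq ft


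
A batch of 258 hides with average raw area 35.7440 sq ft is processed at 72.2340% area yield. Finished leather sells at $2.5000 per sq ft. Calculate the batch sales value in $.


Raw_total = N * avg_area = 258 * 35.7440 = 9221.9520 sq ft
Finished = Raw_total * yield / 100 = 9221.9520 * 72.2340 / 100 = 6661.3848 sq ft
Value = Finished * price = 6661.3848 * 2.5000 = 16653.4620 $


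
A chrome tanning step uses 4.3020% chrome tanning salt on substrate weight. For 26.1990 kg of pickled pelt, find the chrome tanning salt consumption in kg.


Formula: Chrome = substrate * pct / 100
Substituting: Chrome = 26.1990 * 4.3020 / 100
Result: 1.1271 kg


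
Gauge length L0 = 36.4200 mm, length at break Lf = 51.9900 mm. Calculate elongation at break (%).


Formula: Elongation = (Lf - L0) / L0 * 100
Substituting: Elongation = (51.9900 - 36.4200) / 36.4200 * 100
Result: 42.7512 %


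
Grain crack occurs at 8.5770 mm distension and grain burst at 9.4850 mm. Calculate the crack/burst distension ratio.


Formula: Ratio = crack / burst
Substituting: Ratio = 8.5770 / 9.4850
Result: 0.9043


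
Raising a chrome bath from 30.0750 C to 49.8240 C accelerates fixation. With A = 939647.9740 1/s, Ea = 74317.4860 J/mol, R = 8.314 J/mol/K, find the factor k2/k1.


T1 = 30.0750 + 273.15 = 303.2250 K; T2 = 49.8240 + 273.15 = 322.9740 K
k1 = A * exp(-Ea/(R*T1)) = 939647.9740 * exp(-74317.4860/(8.314*303.2250)) = 1.4801e-07 1/s
k2 = A * exp(-Ea/(R*T2)) = 939647.9740 * exp(-74317.4860/(8.314*322.9740)) = 8.9774e-07 1/s
k2/k1 = 8.9774e-07 / 1.4801e-07 = 6.0653


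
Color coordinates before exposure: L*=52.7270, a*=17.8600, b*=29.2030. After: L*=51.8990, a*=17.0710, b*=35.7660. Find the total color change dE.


dL = -0.8280, da = -0.7890, db = 6.5630
dE = sqrt((-0.8280)^2 + (-0.7890)^2 + 6.5630^2) = 6.6619


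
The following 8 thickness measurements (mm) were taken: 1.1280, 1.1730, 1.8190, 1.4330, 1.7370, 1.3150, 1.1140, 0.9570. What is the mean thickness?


Formula: Average = sum / n
Substituting: Average = 10.6760 / 8
Result: 1.3345 mm


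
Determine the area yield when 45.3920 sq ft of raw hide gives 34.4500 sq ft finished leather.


Formula: Yield = finished / raw * 100
Substituting: Yield = 34.4500 / 45.3920 * 100
Result: 75.8944 %


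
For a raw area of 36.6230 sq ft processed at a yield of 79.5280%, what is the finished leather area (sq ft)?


Formula: finished = raw * yield / 100
Substituting: finished = 36.6230 * 79.5280 / 100
Result: 29.1255 sq ft


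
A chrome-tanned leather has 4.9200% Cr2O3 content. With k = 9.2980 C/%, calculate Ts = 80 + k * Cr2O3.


Formula: Ts = 80 + k * Cr2O3
Substituting: Ts = 80 + 9.2980 * 4.9200
Result: 125.7462 C


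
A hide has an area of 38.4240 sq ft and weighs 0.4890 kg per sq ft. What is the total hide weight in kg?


Formula: Weight = area * weight_per_sqft
Substituting: Weight = 38.4240 * 0.4890
Result: 18.7893 kg


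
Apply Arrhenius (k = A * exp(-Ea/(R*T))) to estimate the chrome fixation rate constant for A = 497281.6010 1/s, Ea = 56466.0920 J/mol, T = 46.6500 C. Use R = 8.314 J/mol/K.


T_K = T_C + 273.15 = 46.6500 + 273.15 = 319.8000 K
exponent = -Ea / (R * T_K) = -56466.0920 / (8.314 * 319.8000) = -21.2373
k = A * exp(exponent) = 497281.6010 * exp(-21.2373) = 2.9741e-04 1/s


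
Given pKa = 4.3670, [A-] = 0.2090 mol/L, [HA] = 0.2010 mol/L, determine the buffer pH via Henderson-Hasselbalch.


ratio = [A-] / [HA] = 0.2090 / 0.2010 = 1.0398
log10(ratio) = 0.0169502
pH = pKa + log10(ratio) = 4.3670 + 0.0169502 = 4.3840


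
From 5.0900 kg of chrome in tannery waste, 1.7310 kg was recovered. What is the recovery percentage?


Formula: Recovery = recovered / input * 100
Substituting: Recovery = 1.7310 / 5.0900 * 100
Result: 34.0079 %


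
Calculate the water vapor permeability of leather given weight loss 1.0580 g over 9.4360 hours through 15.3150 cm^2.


Formula: WVP = loss / (area * time)
Substituting: WVP = 1.0580 / (15.3150 * 9.4360)
Result: 0.00732117 g/(cm^2*hr)


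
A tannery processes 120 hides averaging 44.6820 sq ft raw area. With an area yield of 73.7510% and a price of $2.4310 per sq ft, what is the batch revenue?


Raw_total = N * avg_area = 120 * 44.6820 = 5361.8400 sq ft
Finished = Raw_total * yield / 100 = 5361.8400 * 73.7510 / 100 = 3954.4106 sq ft
Value = Finished * price = 3954.4106 * 2.4310 = 9613.1722 $


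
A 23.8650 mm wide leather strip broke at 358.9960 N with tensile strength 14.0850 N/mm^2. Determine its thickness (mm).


Formula: t = F / (TS * w)
Substituting: t = 358.9960 / (14.0850 * 23.8650)
Result: 1.0680 mm


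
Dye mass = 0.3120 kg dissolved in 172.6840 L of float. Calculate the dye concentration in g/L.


Formula: Conc = dye_mass(kg) / volume(L) * 1000
Substituting: Conc = 0.3120 / 172.6840 * 1000
Result: 1.8068 g/L


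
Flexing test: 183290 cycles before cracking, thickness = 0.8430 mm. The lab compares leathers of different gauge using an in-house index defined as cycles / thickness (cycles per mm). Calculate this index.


Formula: Index = cycles / thickness
Substituting: Index = 183290 / 0.8430
Result: 217425.8600 cycles/mm


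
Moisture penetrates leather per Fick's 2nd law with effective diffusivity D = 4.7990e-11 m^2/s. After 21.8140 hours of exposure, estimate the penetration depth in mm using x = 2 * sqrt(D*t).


t = 21.8140 hr * 3600 = 78530.4000 s
D * t = 4.7990e-11 * 78530.4000 = 3.7687e-06
x = 2 * sqrt(D*t) = 2 * sqrt(3.7687e-06) = 0.00388261 m = 3.8826 mm


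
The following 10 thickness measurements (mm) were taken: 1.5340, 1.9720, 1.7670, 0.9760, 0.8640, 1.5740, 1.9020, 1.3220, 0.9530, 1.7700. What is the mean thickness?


Formula: Average = sum / n
Substituting: Average = 14.6340 / 10
Result: 1.4634 mm


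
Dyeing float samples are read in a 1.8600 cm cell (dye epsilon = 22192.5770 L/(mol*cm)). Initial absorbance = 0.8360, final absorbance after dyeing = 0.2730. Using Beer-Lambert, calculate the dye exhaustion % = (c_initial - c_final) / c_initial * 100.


c_initial = A_i / (epsilon * l) = 0.8360 / (22192.5770 * 1.8600) = 2.0253e-05 mol/L
c_final = A_f / (epsilon * l) = 0.2730 / (22192.5770 * 1.8600) = 6.6137e-06 mol/L
Exhaustion = (c_initial - c_final) / c_initial * 100 = (2.0253e-05 - 6.6137e-06) / 2.0253e-05 * 100 = 67.3445 %


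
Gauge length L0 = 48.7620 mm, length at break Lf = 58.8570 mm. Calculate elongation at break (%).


Formula: Elongation = (Lf - L0) / L0 * 100
Substituting: Elongation = (58.8570 - 48.7620) / 48.7620 * 100
Result: 20.7026 %


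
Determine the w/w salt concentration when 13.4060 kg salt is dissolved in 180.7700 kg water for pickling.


Formula: Conc = salt / (water + salt) * 100
Substituting: Conc = 13.4060 / (180.7700 + 13.4060) * 100
Result: 6.9040 %


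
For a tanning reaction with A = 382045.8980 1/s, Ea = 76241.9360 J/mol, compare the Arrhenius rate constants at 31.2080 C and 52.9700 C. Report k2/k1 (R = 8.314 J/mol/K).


T1 = 31.2080 + 273.15 = 304.3580 K; T2 = 52.9700 + 273.15 = 326.1200 K
k1 = A * exp(-Ea/(R*T1)) = 382045.8980 * exp(-76241.9360/(8.314*304.3580)) = 3.1392e-08 1/s
k2 = A * exp(-Ea/(R*T2)) = 382045.8980 * exp(-76241.9360/(8.314*326.1200)) = 2.3442e-07 1/s
k2/k1 = 2.3442e-07 / 3.1392e-08 = 7.4676


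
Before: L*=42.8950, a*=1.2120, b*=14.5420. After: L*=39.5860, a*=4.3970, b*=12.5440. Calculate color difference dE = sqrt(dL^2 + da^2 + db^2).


dL = -3.3090, da = 3.1850, db = -1.9980
dE = sqrt((-3.3090)^2 + 3.1850^2 + (-1.9980)^2) = 5.0086


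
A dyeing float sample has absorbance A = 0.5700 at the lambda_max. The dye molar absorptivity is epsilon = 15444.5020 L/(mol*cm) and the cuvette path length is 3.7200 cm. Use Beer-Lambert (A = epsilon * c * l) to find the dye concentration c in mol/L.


Formula: c = A / (epsilon * l)
Substituting: c = 0.5700 / (15444.5020 * 3.7200)
Result: 9.9211e-06 mol/L


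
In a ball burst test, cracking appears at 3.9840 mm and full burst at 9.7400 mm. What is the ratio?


Formula: Ratio = crack / burst
Substituting: Ratio = 3.9840 / 9.7400
Result: 0.4090


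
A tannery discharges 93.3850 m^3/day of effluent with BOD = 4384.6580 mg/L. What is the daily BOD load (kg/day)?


Formula: BOD_load = volume * conc / 1000
Substituting: BOD_load = 93.3850 * 4384.6580 / 1000
Result: 409.4613 kg/day


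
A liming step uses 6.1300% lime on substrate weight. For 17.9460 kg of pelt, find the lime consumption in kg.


Formula: Lime = substrate * pct / 100
Substituting: Lime = 17.9460 * 6.1300 / 100
Result: 1.1001 kg


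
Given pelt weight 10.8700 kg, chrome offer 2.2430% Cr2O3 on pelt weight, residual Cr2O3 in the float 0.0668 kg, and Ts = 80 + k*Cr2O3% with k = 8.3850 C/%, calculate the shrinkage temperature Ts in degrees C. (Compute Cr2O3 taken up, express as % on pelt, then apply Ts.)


Offered = pelt * offer_pct / 100 = 10.8700 * 2.2430 / 100 = 0.2438 kg
Uptake = offered - residual = 0.2438 - 0.0668 = 0.1770 kg
Cr2O3% on pelt = uptake / pelt * 100 = 0.1770 / 10.8700 * 100 = 1.6285 %
Ts = 80 + k * Cr2O3% = 80 + 8.3850 * 1.6285 = 93.6547 C


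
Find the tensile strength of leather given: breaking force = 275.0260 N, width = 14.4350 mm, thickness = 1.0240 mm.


Formula: TS = force / (width * thickness)
Substituting: TS = 275.0260 / (14.4350 * 1.0240)
Result: 18.6062 N/mm^2


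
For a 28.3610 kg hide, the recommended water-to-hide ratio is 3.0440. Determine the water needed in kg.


Formula: Water = hide_weight * ratio
Substituting: Water = 28.3610 * 3.0440
Result: 86.3309 kg


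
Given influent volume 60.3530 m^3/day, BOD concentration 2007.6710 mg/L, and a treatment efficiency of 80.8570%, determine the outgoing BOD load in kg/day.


Load_in = volume * conc / 1000 = 60.3530 * 2007.6710 / 1000 = 121.1690 kg/day
Removed = Load_in * eff / 100 = 121.1690 * 80.8570 / 100 = 97.9736 kg/day
Load_out = Load_in - Removed = 121.1690 - 97.9736 = 23.1954 kg/day


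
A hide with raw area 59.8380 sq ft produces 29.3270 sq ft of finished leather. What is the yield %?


Formula: Yield = finished / raw * 100
Substituting: Yield = 29.3270 / 59.8380 * 100
Result: 49.0107 %


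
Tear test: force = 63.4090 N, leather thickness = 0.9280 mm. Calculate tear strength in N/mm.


Formula: Tear strength = force / thickness
Substituting: Tear strength = 63.4090 / 0.9280
Result: 68.3287 N/mm


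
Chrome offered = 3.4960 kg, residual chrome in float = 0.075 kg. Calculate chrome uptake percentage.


Formula: Uptake = (offered - residual) / offered * 100
Substituting: Uptake = (3.4960 - 0.075) / 3.4960 * 100
Result: 97.8547 %


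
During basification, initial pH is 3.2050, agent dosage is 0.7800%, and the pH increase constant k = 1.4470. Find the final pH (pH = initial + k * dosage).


Formula: pH_final = pH_initial + k * base_pct
Substituting: pH_final = 3.2050 + 1.4470 * 0.7800
Result: 4.3337


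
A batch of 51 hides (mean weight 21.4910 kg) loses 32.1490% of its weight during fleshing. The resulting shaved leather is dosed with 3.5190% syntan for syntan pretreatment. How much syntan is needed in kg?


Total_raw = N * avg_wt = 51 * 21.4910 = 1096.0410 kg
Substrate = Total_raw * (1 - loss/100) = 1096.0410 * (1 - 32.1490/100) = 743.6748 kg
Syntan = Substrate * pct / 100 = 743.6748 * 3.5190 / 100 = 26.1699 kg


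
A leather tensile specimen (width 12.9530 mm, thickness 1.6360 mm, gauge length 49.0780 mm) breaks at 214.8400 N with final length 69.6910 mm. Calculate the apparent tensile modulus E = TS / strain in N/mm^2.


TS = F / (w * t) = 214.8400 / (12.9530 * 1.6360) = 10.1382 N/mm^2
strain = (Lf - L0) / L0 = (69.6910 - 49.0780) / 49.0780 = 0.4200
E = TS / strain = 10.1382 / 0.4200 = 24.1383 N/mm^2


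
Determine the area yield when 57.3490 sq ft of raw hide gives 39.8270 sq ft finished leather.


Formula: Yield = finished / raw * 100
Substituting: Yield = 39.8270 / 57.3490 * 100
Result: 69.4467 %


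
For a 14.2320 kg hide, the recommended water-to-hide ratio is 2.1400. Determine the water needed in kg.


Formula: Water = hide_weight * ratio
Substituting: Water = 14.2320 * 2.1400
Result: 30.4565 kg


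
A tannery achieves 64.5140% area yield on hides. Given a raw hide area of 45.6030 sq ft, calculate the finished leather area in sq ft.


Formula: finished = raw * yield / 100
Substituting: finished = 45.6030 * 64.5140 / 100
Result: 29.4203 sq ft


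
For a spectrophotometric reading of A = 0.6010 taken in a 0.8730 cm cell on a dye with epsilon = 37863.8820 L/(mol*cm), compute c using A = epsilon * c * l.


Formula: c = A / (epsilon * l)
Substituting: c = 0.6010 / (37863.8820 * 0.8730)
Result: 1.8182e-05 mol/L


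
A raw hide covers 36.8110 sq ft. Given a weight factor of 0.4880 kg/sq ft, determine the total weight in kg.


Formula: Weight = area * weight_per_sqft
Substituting: Weight = 36.8110 * 0.4880
Result: 17.9638 kg


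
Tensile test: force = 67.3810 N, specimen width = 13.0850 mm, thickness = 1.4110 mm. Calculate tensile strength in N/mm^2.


Formula: TS = force / (width * thickness)
Substituting: TS = 67.3810 / (13.0850 * 1.4110)
Result: 3.6495 N/mm^2


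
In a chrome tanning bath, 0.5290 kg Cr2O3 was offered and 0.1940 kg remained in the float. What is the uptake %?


Formula: Uptake = (offered - residual) / offered * 100
Substituting: Uptake = (0.5290 - 0.1940) / 0.5290 * 100
Result: 63.3270 %


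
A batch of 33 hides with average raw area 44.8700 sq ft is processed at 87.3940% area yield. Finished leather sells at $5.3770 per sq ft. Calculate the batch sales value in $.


Raw_total = N * avg_area = 33 * 44.8700 = 1480.7100 sq ft
Finished = Raw_total * yield / 100 = 1480.7100 * 87.3940 / 100 = 1294.0517 sq ft
Value = Finished * price = 1294.0517 * 5.3770 = 6958.1160 $


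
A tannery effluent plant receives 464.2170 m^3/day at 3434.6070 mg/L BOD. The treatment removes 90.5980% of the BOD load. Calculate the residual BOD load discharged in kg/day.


Load_in = volume * conc / 1000 = 464.2170 * 3434.6070 / 1000 = 1594.4030 kg/day
Removed = Load_in * eff / 100 = 1594.4030 * 90.5980 / 100 = 1444.4972 kg/day
Load_out = Load_in - Removed = 1594.4030 - 1444.4972 = 149.9058 kg/day


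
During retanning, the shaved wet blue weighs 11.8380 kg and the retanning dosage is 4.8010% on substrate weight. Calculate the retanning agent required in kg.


Formula: Retan = substrate * pct / 100
Substituting: Retan = 11.8380 * 4.8010 / 100
Result: 0.5683 kg


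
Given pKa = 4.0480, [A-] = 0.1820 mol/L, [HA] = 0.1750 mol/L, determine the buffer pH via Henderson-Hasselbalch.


ratio = [A-] / [HA] = 0.1820 / 0.1750 = 1.0400
log10(ratio) = 0.0170333
pH = pKa + log10(ratio) = 4.0480 + 0.0170333 = 4.0650


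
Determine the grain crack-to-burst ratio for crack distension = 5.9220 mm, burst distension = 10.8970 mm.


Formula: Ratio = crack / burst
Substituting: Ratio = 5.9220 / 10.8970
Result: 0.5435


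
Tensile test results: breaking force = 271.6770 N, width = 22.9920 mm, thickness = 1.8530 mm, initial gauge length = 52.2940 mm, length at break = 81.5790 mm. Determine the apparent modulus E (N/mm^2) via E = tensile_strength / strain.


TS = F / (w * t) = 271.6770 / (22.9920 * 1.8530) = 6.3768 N/mm^2
strain = (Lf - L0) / L0 = (81.5790 - 52.2940) / 52.2940 = 0.5600
E = TS / strain = 6.3768 / 0.5600 = 11.3869 N/mm^2


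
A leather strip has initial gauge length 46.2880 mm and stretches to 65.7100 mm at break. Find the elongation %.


Formula: Elongation = (Lf - L0) / L0 * 100
Substituting: Elongation = (65.7100 - 46.2880) / 46.2880 * 100
Result: 41.9590 %


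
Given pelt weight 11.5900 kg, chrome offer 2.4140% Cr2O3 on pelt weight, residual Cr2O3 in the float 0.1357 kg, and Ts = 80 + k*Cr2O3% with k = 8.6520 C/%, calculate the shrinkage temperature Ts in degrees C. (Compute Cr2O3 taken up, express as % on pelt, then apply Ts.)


Offered = pelt * offer_pct / 100 = 11.5900 * 2.4140 / 100 = 0.2798 kg
Uptake = offered - residual = 0.2798 - 0.1357 = 0.1441 kg
Cr2O3% on pelt = uptake / pelt * 100 = 0.1441 / 11.5900 * 100 = 1.2432 %
Ts = 80 + k * Cr2O3% = 80 + 8.6520 * 1.2432 = 90.7558 C


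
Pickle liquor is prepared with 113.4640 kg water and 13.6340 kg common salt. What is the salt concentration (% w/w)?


Formula: Conc = salt / (water + salt) * 100
Substituting: Conc = 13.6340 / (113.4640 + 13.6340) * 100
Result: 10.7272 %


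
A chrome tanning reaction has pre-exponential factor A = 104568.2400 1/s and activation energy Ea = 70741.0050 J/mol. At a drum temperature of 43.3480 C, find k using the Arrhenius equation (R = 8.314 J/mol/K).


T_K = T_C + 273.15 = 43.3480 + 273.15 = 316.4980 K
exponent = -Ea / (R * T_K) = -70741.0050 / (8.314 * 316.4980) = -26.8838
k = A * exp(exponent) = 104568.2400 * exp(-26.8838) = 2.2076e-07 1/s


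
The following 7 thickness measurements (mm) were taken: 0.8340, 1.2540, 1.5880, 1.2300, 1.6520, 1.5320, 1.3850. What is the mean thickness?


Formula: Average = sum / n
Substituting: Average = 9.4750 / 7
Result: 1.3536 mm


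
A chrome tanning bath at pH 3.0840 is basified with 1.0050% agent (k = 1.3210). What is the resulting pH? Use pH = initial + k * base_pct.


Formula: pH_final = pH_initial + k * base_pct
Substituting: pH_final = 3.0840 + 1.3210 * 1.0050
Result: 4.4116


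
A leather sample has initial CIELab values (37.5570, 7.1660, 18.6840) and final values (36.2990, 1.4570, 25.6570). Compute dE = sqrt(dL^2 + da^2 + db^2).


dL = -1.2580, da = -5.7090, db = 6.9730
dE = sqrt((-1.2580)^2 + (-5.7090)^2 + 6.9730^2) = 9.0993


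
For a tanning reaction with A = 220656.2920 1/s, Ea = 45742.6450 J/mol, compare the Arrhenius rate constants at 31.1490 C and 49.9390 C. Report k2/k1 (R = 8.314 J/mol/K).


T1 = 31.1490 + 273.15 = 304.2990 K; T2 = 49.9390 + 273.15 = 323.0890 K
k1 = A * exp(-Ea/(R*T1)) = 220656.2920 * exp(-45742.6450/(8.314*304.2990)) = 0.00310063 1/s
k2 = A * exp(-Ea/(R*T2)) = 220656.2920 * exp(-45742.6450/(8.314*323.0890)) = 0.00887394 1/s
k2/k1 = 0.00887394 / 0.00310063 = 2.8620
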